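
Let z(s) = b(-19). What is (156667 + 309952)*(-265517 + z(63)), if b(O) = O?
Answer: -123904142784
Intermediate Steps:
z(s) = -19
(156667 + 309952)*(-265517 + z(63)) = (156667 + 309952)*(-265517 - 19) = 466619*(-265536) = -123904142784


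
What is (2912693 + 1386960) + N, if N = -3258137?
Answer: 1041516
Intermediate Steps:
(2912693 + 1386960) + N = (2912693 + 1386960) - 3258137 = 4299653 - 3258137 = 1041516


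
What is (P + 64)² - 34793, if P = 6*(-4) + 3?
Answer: -32944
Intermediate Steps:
P = -21 (P = -24 + 3 = -21)
(P + 64)² - 34793 = (-21 + 64)² - 34793 = 43² - 34793 = 1849 - 34793 = -32944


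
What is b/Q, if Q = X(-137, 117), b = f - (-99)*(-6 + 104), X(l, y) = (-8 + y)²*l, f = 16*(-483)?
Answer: -1974/1627697 ≈ -0.0012128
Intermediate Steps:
f = -7728
X(l, y) = l*(-8 + y)²
b = 1974 (b = -7728 - (-99)*(-6 + 104) = -7728 - (-99)*98 = -7728 - 1*(-9702) = -7728 + 9702 = 1974)
Q = -1627697 (Q = -137*(-8 + 117)² = -137*109² = -137*11881 = -1627697)
b/Q = 1974/(-1627697) = 1974*(-1/1627697) = -1974/1627697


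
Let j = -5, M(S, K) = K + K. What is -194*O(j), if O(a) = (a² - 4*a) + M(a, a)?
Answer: -6790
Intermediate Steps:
M(S, K) = 2*K
O(a) = a² - 2*a (O(a) = (a² - 4*a) + 2*a = a² - 2*a)
-194*O(j) = -(-970)*(-2 - 5) = -(-970)*(-7) = -194*35 = -6790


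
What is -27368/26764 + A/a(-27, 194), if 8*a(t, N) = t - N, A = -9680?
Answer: 516638958/1478711 ≈ 349.38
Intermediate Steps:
a(t, N) = -N/8 + t/8 (a(t, N) = (t - N)/8 = -N/8 + t/8)
-27368/26764 + A/a(-27, 194) = -27368/26764 - 9680/(-⅛*194 + (⅛)*(-27)) = -27368*1/26764 - 9680/(-97/4 - 27/8) = -6842/6691 - 9680/(-221/8) = -6842/6691 - 9680*(-8/221) = -6842/6691 + 77440/221 = 516638958/1478711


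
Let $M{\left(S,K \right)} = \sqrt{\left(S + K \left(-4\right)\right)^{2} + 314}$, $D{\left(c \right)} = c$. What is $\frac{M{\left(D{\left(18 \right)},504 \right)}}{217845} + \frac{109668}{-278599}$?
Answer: $- \frac{109668}{278599} + \frac{\sqrt{3992318}}{217845} \approx -0.38447$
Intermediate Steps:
$M{\left(S,K \right)} = \sqrt{314 + \left(S - 4 K\right)^{2}}$ ($M{\left(S,K \right)} = \sqrt{\left(S - 4 K\right)^{2} + 314} = \sqrt{314 + \left(S - 4 K\right)^{2}}$)
$\frac{M{\left(D{\left(18 \right)},504 \right)}}{217845} + \frac{109668}{-278599} = \frac{\sqrt{314 + \left(\left(-1\right) 18 + 4 \cdot 504\right)^{2}}}{217845} + \frac{109668}{-278599} = \sqrt{314 + \left(-18 + 2016\right)^{2}} \cdot \frac{1}{217845} + 109668 \left(- \frac{1}{278599}\right) = \sqrt{314 + 1998^{2}} \cdot \frac{1}{217845} - \frac{109668}{278599} = \sqrt{314 + 3992004} \cdot \frac{1}{217845} - \frac{109668}{278599} = \sqrt{3992318} \cdot \frac{1}{217845} - \frac{109668}{278599} = \frac{\sqrt{3992318}}{217845} - \frac{109668}{278599} = - \frac{109668}{278599} + \frac{\sqrt{3992318}}{217845}$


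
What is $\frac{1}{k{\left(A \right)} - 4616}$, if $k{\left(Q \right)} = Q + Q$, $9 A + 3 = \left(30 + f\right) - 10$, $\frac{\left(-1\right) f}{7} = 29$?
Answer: $- \frac{3}{13972} \approx -0.00021472$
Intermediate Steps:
$f = -203$ ($f = \left(-7\right) 29 = -203$)
$A = - \frac{62}{3}$ ($A = - \frac{1}{3} + \frac{\left(30 - 203\right) - 10}{9} = - \frac{1}{3} + \frac{-173 - 10}{9} = - \frac{1}{3} + \frac{1}{9} \left(-183\right) = - \frac{1}{3} - \frac{61}{3} = - \frac{62}{3} \approx -20.667$)
$k{\left(Q \right)} = 2 Q$
$\frac{1}{k{\left(A \right)} - 4616} = \frac{1}{2 \left(- \frac{62}{3}\right) - 4616} = \frac{1}{- \frac{124}{3} - 4616} = \frac{1}{- \frac{13972}{3}} = - \frac{3}{13972}$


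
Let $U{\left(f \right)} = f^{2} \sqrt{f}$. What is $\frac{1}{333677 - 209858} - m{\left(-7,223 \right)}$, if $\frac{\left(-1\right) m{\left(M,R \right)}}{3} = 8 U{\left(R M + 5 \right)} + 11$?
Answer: $\frac{4086028}{123819} + 116214528 i \sqrt{389} \approx 33.0 + 2.2921 \cdot 10^{9} i$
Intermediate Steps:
$U{\left(f \right)} = f^{\frac{5}{2}}$
$m{\left(M,R \right)} = -33 - 24 \left(5 + M R\right)^{\frac{5}{2}}$ ($m{\left(M,R \right)} = - 3 \left(8 \left(R M + 5\right)^{\frac{5}{2}} + 11\right) = - 3 \left(8 \left(M R + 5\right)^{\frac{5}{2}} + 11\right) = - 3 \left(8 \left(5 + M R\right)^{\frac{5}{2}} + 11\right) = - 3 \left(11 + 8 \left(5 + M R\right)^{\frac{5}{2}}\right) = -33 - 24 \left(5 + M R\right)^{\frac{5}{2}}$)
$\frac{1}{333677 - 209858} - m{\left(-7,223 \right)} = \frac{1}{333677 - 209858} - \left(-33 - 24 \left(5 - 1561\right)^{\frac{5}{2}}\right) = \frac{1}{123819} - \left(-33 - 24 \left(5 - 1561\right)^{\frac{5}{2}}\right) = \frac{1}{123819} - \left(-33 - 24 \left(-1556\right)^{\frac{5}{2}}\right) = \frac{1}{123819} - \left(-33 - 24 \cdot 4842272 i \sqrt{389}\right) = \frac{1}{123819} - \left(-33 - 116214528 i \sqrt{389}\right) = \frac{1}{123819} + \left(33 + 116214528 i \sqrt{389}\right) = \frac{4086028}{123819} + 116214528 i \sqrt{389}$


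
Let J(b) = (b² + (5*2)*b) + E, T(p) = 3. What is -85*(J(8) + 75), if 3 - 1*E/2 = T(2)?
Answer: -18615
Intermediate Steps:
E = 0 (E = 6 - 2*3 = 6 - 6 = 0)
J(b) = b² + 10*b (J(b) = (b² + (5*2)*b) + 0 = (b² + 10*b) + 0 = b² + 10*b)
-85*(J(8) + 75) = -85*(8*(10 + 8) + 75) = -85*(8*18 + 75) = -85*(144 + 75) = -85*219 = -18615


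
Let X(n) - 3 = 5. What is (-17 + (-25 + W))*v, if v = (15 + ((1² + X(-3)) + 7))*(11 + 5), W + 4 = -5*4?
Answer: -32736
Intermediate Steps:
X(n) = 8 (X(n) = 3 + 5 = 8)
W = -24 (W = -4 - 5*4 = -4 - 20 = -24)
v = 496 (v = (15 + ((1² + 8) + 7))*(11 + 5) = (15 + ((1 + 8) + 7))*16 = (15 + (9 + 7))*16 = (15 + 16)*16 = 31*16 = 496)
(-17 + (-25 + W))*v = (-17 + (-25 - 24))*496 = (-17 - 49)*496 = -66*496 = -32736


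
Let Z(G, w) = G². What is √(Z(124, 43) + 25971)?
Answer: √41347 ≈ 203.34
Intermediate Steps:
√(Z(124, 43) + 25971) = √(124² + 25971) = √(15376 + 25971) = √41347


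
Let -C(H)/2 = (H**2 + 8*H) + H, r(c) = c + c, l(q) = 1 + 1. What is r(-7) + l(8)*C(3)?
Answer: -158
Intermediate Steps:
l(q) = 2
r(c) = 2*c
C(H) = -18*H - 2*H**2 (C(H) = -2*((H**2 + 8*H) + H) = -2*(H**2 + 9*H) = -18*H - 2*H**2)
r(-7) + l(8)*C(3) = 2*(-7) + 2*(-2*3*(9 + 3)) = -14 + 2*(-2*3*12) = -14 + 2*(-72) = -14 - 144 = -158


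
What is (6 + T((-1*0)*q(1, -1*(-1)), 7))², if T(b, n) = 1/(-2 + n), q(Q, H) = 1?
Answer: 961/25 ≈ 38.440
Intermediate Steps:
(6 + T((-1*0)*q(1, -1*(-1)), 7))² = (6 + 1/(-2 + 7))² = (6 + 1/5)² = (6 + ⅕)² = (31/5)² = 961/25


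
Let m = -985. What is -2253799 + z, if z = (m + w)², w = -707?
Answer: 609065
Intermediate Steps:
z = 2862864 (z = (-985 - 707)² = (-1692)² = 2862864)
-2253799 + z = -2253799 + 2862864 = 609065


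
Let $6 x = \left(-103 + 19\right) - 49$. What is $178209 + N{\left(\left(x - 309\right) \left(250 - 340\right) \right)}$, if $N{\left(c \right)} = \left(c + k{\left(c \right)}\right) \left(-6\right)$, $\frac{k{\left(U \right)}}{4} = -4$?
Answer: $-525$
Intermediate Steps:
$k{\left(U \right)} = -16$ ($k{\left(U \right)} = 4 \left(-4\right) = -16$)
$x = - \frac{133}{6}$ ($x = \frac{\left(-103 + 19\right) - 49}{6} = \frac{-84 - 49}{6} = \frac{1}{6} \left(-133\right) = - \frac{133}{6} \approx -22.167$)
$N{\left(c \right)} = 96 - 6 c$ ($N{\left(c \right)} = \left(c - 16\right) \left(-6\right) = \left(-16 + c\right) \left(-6\right) = 96 - 6 c$)
$178209 + N{\left(\left(x - 309\right) \left(250 - 340\right) \right)} = 178209 + \left(96 - 6 \left(- \frac{133}{6} - 309\right) \left(250 - 340\right)\right) = 178209 + \left(96 - 6 \left(\left(- \frac{1987}{6}\right) \left(-90\right)\right)\right) = 178209 + \left(96 - 178830\right) = 178209 - 178734 = -525$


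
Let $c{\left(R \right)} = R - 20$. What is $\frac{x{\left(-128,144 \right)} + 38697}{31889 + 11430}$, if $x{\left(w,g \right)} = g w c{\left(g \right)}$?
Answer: $- \frac{2246871}{43319} \approx -51.868$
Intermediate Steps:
$c{\left(R \right)} = -20 + R$ ($c{\left(R \right)} = R - 20 = -20 + R$)
$x{\left(w,g \right)} = g w \left(-20 + g\right)$
$\frac{x{\left(-128,144 \right)} + 38697}{31889 + 11430} = \frac{144 \left(-128\right) \left(-20 + 144\right) + 38697}{31889 + 11430} = \frac{144 \left(-128\right) 124 + 38697}{43319} = \left(-2285568 + 38697\right) \frac{1}{43319} = \left(-2246871\right) \frac{1}{43319} = - \frac{2246871}{43319}$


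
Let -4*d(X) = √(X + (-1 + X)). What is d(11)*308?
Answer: -77*√21 ≈ -352.86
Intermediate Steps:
d(X) = -√(-1 + 2*X)/4 (d(X) = -√(X + (-1 + X))/4 = -√(-1 + 2*X)/4)
d(11)*308 = -√(-1 + 2*11)/4*308 = -√(-1 + 22)/4*308 = -√21/4*308 = -77*√21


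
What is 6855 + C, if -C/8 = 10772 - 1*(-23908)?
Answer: -270585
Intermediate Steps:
C = -277440 (C = -8*(10772 - 1*(-23908)) = -8*(10772 + 23908) = -8*34680 = -277440)
6855 + C = 6855 - 277440 = -270585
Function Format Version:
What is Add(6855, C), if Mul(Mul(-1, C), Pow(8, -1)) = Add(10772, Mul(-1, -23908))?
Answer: -270585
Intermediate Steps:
C = -277440 (C = Mul(-8, Add(10772, Mul(-1, -23908))) = Mul(-8, Add(10772, 23908)) = Mul(-8, 34680) = -277440)
Add(6855, C) = Add(6855, -277440) = -270585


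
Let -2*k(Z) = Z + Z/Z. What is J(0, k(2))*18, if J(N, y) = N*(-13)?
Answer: 0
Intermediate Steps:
k(Z) = -½ - Z/2 (k(Z) = -(Z + Z/Z)/2 = -(Z + 1)/2 = -(1 + Z)/2 = -½ - Z/2)
J(N, y) = -13*N
J(0, k(2))*18 = -13*0*18 = 0*18 = 0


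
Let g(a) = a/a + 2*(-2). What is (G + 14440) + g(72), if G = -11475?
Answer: 2962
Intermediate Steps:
g(a) = -3 (g(a) = 1 - 4 = -3)
(G + 14440) + g(72) = (-11475 + 14440) - 3 = 2965 - 3 = 2962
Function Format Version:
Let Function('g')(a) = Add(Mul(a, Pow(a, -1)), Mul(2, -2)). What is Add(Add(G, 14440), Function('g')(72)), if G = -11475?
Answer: 2962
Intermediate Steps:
Function('g')(a) = -3 (Function('g')(a) = Add(1, -4) = -3)
Add(Add(G, 14440), Function('g')(72)) = Add(Add(-11475, 14440), -3) = Add(2965, -3) = 2962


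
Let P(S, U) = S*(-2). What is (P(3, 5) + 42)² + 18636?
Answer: 19932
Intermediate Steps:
P(S, U) = -2*S
(P(3, 5) + 42)² + 18636 = (-2*3 + 42)² + 18636 = (-6 + 42)² + 18636 = 36² + 18636 = 1296 + 18636 = 19932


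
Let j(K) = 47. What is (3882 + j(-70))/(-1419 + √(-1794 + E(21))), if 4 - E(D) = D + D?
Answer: -5575251/2015393 - 7858*I*√458/2015393 ≈ -2.7663 - 0.083442*I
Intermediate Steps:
E(D) = 4 - 2*D (E(D) = 4 - (D + D) = 4 - 2*D)
(3882 + j(-70))/(-1419 + √(-1794 + E(21))) = (3882 + 47)/(-1419 + √(-1794 + (4 - 2*21))) = 3929/(-1419 + √(-1794 + (4 - 42))) = 3929/(-1419 + √(-1794 - 38)) = 3929/(-1419 + √(-1832)) = 3929/(-1419 + 2*I*√458)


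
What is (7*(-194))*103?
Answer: -139874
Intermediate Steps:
(7*(-194))*103 = -1358*103 = -139874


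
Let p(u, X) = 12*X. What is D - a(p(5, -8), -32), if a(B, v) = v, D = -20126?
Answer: -20094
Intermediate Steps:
D - a(p(5, -8), -32) = -20126 - 1*(-32) = -20126 + 32 = -20094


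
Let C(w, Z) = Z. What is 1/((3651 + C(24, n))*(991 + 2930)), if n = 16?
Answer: 1/14378307 ≈ 6.9549e-8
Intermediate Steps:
1/((3651 + C(24, n))*(991 + 2930)) = 1/((3651 + 16)*(991 + 2930)) = 1/(3667*3921) = 1/14378307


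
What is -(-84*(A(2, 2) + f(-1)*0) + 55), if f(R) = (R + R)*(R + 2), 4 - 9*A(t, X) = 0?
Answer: -53/3 ≈ -17.667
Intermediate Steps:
A(t, X) = 4/9 (A(t, X) = 4/9 - ⅑*0 = 4/9 + 0 = 4/9)
f(R) = 2*R*(2 + R) (f(R) = (2*R)*(2 + R) = 2*R*(2 + R))
-(-84*(A(2, 2) + f(-1)*0) + 55) = -(-84*(4/9 + (2*(-1)*(2 - 1))*0) + 55) = -(-84*(4/9 + (2*(-1)*1)*0) + 55) = -(-84*(4/9 - 2*0) + 55) = -(-84*(4/9 + 0) + 55) = -(-84*4/9 + 55) = -(-112/3 + 55) = -1*53/3 = -53/3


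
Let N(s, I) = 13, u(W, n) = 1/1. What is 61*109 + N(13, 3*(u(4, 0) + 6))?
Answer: 6662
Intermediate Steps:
u(W, n) = 1 (u(W, n) = 1*1 = 1)
61*109 + N(13, 3*(u(4, 0) + 6)) = 61*109 + 13 = 6649 + 13 = 6662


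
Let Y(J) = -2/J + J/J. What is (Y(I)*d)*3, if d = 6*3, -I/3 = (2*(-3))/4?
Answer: 30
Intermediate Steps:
I = 9/2 (I = -3*2*(-3)/4 = -(-18)/4 = -3*(-3/2) = 9/2 ≈ 4.5000)
Y(J) = 1 - 2/J (Y(J) = -2/J + 1 = 1 - 2/J)
d = 18
(Y(I)*d)*3 = (((-2 + 9/2)/(9/2))*18)*3 = (((2/9)*(5/2))*18)*3 = ((5/9)*18)*3 = 10*3 = 30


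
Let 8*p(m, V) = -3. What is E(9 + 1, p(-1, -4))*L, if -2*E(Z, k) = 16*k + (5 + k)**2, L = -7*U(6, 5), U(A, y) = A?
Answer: 20685/64 ≈ 323.20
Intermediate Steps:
p(m, V) = -3/8 (p(m, V) = (1/8)*(-3) = -3/8)
L = -42 (L = -7*6 = -42)
E(Z, k) = -8*k - (5 + k)**2/2 (E(Z, k) = -(16*k + (5 + k)**2)/2 = -((5 + k)**2 + 16*k)/2 = -8*k - (5 + k)**2/2)
E(9 + 1, p(-1, -4))*L = (-8*(-3/8) - (5 - 3/8)**2/2)*(-42) = (3 - (37/8)**2/2)*(-42) = (3 - 1/2*1369/64)*(-42) = (3 - 1369/128)*(-42) = -985/128*(-42) = 20685/64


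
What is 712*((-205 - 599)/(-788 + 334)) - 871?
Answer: 88507/227 ≈ 389.90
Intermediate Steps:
712*((-205 - 599)/(-788 + 334)) - 871 = 712*(-804/(-454)) - 871 = 712*(-804*(-1/454)) - 871 = 712*(402/227) - 871 = 286224/227 - 871 = 88507/227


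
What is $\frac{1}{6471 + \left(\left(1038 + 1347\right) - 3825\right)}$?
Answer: $\frac{1}{5031} \approx 0.00019877$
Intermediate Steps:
$\frac{1}{6471 + \left(\left(1038 + 1347\right) - 3825\right)} = \frac{1}{6471 + \left(2385 - 3825\right)} = \frac{1}{6471 - 1440} = \frac{1}{5031}$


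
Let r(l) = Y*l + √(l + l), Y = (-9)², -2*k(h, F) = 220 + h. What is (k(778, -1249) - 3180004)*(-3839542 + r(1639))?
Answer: 11789434451849 - 3180503*√3278 ≈ 1.1789e+13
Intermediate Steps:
k(h, F) = -110 - h/2 (k(h, F) = -(220 + h)/2 = -110 - h/2)
Y = 81
r(l) = 81*l + √2*√l (r(l) = 81*l + √(l + l) = 81*l + √(2*l) = 81*l + √2*√l)
(k(778, -1249) - 3180004)*(-3839542 + r(1639)) = ((-110 - ½*778) - 3180004)*(-3839542 + (81*1639 + √2*√1639)) = ((-110 - 389) - 3180004)*(-3839542 + (132759 + √3278)) = (-499 - 3180004)*(-3706783 + √3278) = -3180503*(-3706783 + √3278) = 11789434451849 - 3180503*√3278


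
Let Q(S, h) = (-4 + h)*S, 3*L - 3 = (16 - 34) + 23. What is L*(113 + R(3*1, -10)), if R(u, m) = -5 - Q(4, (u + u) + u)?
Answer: 704/3 ≈ 234.67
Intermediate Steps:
L = 8/3 (L = 1 + ((16 - 34) + 23)/3 = 1 + (-18 + 23)/3 = 1 + (1/3)*5 = 1 + 5/3 = 8/3 ≈ 2.6667)
Q(S, h) = S*(-4 + h)
R(u, m) = 11 - 12*u (R(u, m) = -5 - 4*(-4 + ((u + u) + u)) = -5 - 4*(-4 + (2*u + u)) = -5 - 4*(-4 + 3*u) = -5 - (-16 + 12*u) = -5 + (16 - 12*u) = 11 - 12*u)
L*(113 + R(3*1, -10)) = 8*(113 + (11 - 36))/3 = 8*(113 - 25)/3 = (8/3)*88 = 704/3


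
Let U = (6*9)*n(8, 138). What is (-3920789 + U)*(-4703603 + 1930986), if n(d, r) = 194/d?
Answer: 21734430985703/2 ≈ 1.0867e+13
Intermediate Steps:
U = 2619/2 (U = (6*9)*(194/8) = 54*(194*(⅛)) = 54*(97/4) = 2619/2 ≈ 1309.5)
(-3920789 + U)*(-4703603 + 1930986) = (-3920789 + 2619/2)*(-4703603 + 1930986) = -7838959/2*(-2772617) = 21734430985703/2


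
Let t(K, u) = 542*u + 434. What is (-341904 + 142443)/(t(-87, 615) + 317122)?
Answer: -66487/216962 ≈ -0.30645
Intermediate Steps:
t(K, u) = 434 + 542*u
(-341904 + 142443)/(t(-87, 615) + 317122) = (-341904 + 142443)/((434 + 542*615) + 317122) = -199461/((434 + 333330) + 317122) = -199461/(333764 + 317122) = -199461/650886 = -199461*1/650886 = -66487/216962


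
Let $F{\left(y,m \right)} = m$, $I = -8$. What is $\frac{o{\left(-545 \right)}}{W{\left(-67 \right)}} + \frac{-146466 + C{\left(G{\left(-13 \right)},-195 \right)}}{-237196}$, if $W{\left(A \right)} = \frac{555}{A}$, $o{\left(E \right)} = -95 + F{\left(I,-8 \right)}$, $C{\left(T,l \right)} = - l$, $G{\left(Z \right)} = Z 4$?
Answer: $\frac{1718070001}{131643780} \approx 13.051$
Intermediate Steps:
$G{\left(Z \right)} = 4 Z$
$o{\left(E \right)} = -103$ ($o{\left(E \right)} = -95 - 8 = -103$)
$\frac{o{\left(-545 \right)}}{W{\left(-67 \right)}} + \frac{-146466 + C{\left(G{\left(-13 \right)},-195 \right)}}{-237196} = - \frac{103}{555 \frac{1}{-67}} + \frac{-146466 - -195}{-237196} = - \frac{103}{555 \left(- \frac{1}{67}\right)} + \left(-146466 + 195\right) \left(- \frac{1}{237196}\right) = - \frac{103}{- \frac{555}{67}} - - \frac{146271}{237196} = \left(-103\right) \left(- \frac{67}{555}\right) + \frac{146271}{237196} = \frac{6901}{555} + \frac{146271}{237196} = \frac{1718070001}{131643780}$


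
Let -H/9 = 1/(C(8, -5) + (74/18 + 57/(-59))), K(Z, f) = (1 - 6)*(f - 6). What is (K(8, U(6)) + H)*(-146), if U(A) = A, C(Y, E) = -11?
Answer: -697734/4171 ≈ -167.28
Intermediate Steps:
K(Z, f) = 30 - 5*f (K(Z, f) = -5*(-6 + f) = 30 - 5*f)
H = 4779/4171 (H = -9/(-11 + (74/18 + 57/(-59))) = -9/(-11 + (74*(1/18) + 57*(-1/59))) = -9/(-11 + (37/9 - 57/59)) = -9/(-11 + 1670/531) = -9/(-4171/531) = -9*(-531/4171) = 4779/4171 ≈ 1.1458)
(K(8, U(6)) + H)*(-146) = ((30 - 5*6) + 4779/4171)*(-146) = ((30 - 30) + 4779/4171)*(-146) = (0 + 4779/4171)*(-146) = (4779/4171)*(-146) = -697734/4171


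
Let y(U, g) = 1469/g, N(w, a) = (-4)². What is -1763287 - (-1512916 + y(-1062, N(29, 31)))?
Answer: -4007405/16 ≈ -2.5046e+5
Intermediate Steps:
N(w, a) = 16
-1763287 - (-1512916 + y(-1062, N(29, 31))) = -1763287 - (-1512916 + 1469/16) = -1763287 - 1*(-24205187/16) = -1763287 + 24205187/16 = -4007405/16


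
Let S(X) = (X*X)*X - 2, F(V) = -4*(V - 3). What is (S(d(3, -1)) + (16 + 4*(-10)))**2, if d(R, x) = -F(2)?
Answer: 8100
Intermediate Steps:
F(V) = 12 - 4*V (F(V) = -4*(-3 + V) = 12 - 4*V)
d(R, x) = -4 (d(R, x) = -(12 - 4*2) = -(12 - 8) = -1*4 = -4)
S(X) = -2 + X**3 (S(X) = X**2*X - 2 = X**3 - 2 = -2 + X**3)
(S(d(3, -1)) + (16 + 4*(-10)))**2 = ((-2 + (-4)**3) + (16 + 4*(-10)))**2 = ((-2 - 64) + (16 - 40))**2 = (-66 - 24)**2 = (-90)**2 = 8100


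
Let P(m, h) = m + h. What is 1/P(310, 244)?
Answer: 1/554 ≈ 0.0018051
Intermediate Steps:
P(m, h) = h + m
1/P(310, 244) = 1/(244 + 310) = 1/554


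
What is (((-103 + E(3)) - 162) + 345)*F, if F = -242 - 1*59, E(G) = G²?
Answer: -26789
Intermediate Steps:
F = -301 (F = -242 - 59 = -301)
(((-103 + E(3)) - 162) + 345)*F = (((-103 + 3²) - 162) + 345)*(-301) = (((-103 + 9) - 162) + 345)*(-301) = ((-94 - 162) + 345)*(-301) = (-256 + 345)*(-301) = 89*(-301) = -26789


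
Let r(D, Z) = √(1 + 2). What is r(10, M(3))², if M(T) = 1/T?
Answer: 3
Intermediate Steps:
r(D, Z) = √3
r(10, M(3))² = (√3)² = 3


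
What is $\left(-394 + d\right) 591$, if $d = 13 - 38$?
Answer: $-247629$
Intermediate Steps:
$d = -25$ ($d = 13 - 38 = -25$)
$\left(-394 + d\right) 591 = \left(-394 - 25\right) 591 = \left(-419\right) 591 = -247629$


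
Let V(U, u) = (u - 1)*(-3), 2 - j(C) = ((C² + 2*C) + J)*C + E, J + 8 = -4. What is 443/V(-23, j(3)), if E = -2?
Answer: 443/18 ≈ 24.611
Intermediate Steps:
J = -12 (J = -8 - 4 = -12)
j(C) = 4 - C*(-12 + C² + 2*C) (j(C) = 2 - (((C² + 2*C) - 12)*C - 2) = 2 - ((-12 + C² + 2*C)*C - 2) = 2 - (C*(-12 + C² + 2*C) - 2) = 2 - (-2 + C*(-12 + C² + 2*C)) = 2 + (2 - C*(-12 + C² + 2*C)) = 4 - C*(-12 + C² + 2*C))
V(U, u) = 3 - 3*u (V(U, u) = (-1 + u)*(-3) = 3 - 3*u)
443/V(-23, j(3)) = 443/(3 - 3*(4 - 1*3³ - 2*3² + 12*3)) = 443/(3 - 3*(4 - 1*27 - 2*9 + 36)) = 443/(3 - 3*(4 - 27 - 18 + 36)) = 443/(3 - 3*(-5)) = 443/(3 + 15) = 443/18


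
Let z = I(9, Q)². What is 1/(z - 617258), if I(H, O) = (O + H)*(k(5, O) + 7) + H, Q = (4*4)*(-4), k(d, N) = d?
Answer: -1/193457 ≈ -5.1691e-6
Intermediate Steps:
Q = -64 (Q = 16*(-4) = -64)
I(H, O) = 12*O + 13*H (I(H, O) = (O + H)*(5 + 7) + H = (H + O)*12 + H = (12*H + 12*O) + H = 12*O + 13*H)
z = 423801 (z = (12*(-64) + 13*9)² = (-768 + 117)² = (-651)² = 423801)
1/(z - 617258) = 1/(423801 - 617258) = 1/(-193457) = -1/193457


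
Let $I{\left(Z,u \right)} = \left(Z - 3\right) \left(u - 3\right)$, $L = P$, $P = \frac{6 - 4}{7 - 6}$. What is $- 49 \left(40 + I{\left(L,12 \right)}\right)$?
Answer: $-1519$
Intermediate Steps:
$P = 2$ ($P = \frac{2}{1} = 2 \cdot 1 = 2$)
$L = 2$
$I{\left(Z,u \right)} = \left(-3 + Z\right) \left(-3 + u\right)$
$- 49 \left(40 + I{\left(L,12 \right)}\right) = - 49 \left(40 + \left(9 - 6 - 36 + 2 \cdot 12\right)\right) = - 49 \left(40 + \left(9 - 6 - 36 + 24\right)\right) = - 49 \left(40 - 9\right) = \left(-49\right) 31 = -1519$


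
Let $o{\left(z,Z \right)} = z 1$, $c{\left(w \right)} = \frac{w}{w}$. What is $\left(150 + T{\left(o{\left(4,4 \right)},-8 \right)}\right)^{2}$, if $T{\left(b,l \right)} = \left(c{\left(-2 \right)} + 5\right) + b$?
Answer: $25600$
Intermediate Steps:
$c{\left(w \right)} = 1$
$o{\left(z,Z \right)} = z$
$T{\left(b,l \right)} = 6 + b$ ($T{\left(b,l \right)} = \left(1 + 5\right) + b = 6 + b$)
$\left(150 + T{\left(o{\left(4,4 \right)},-8 \right)}\right)^{2} = \left(150 + \left(6 + 4\right)\right)^{2} = \left(150 + 10\right)^{2} = 160^{2} = 25600$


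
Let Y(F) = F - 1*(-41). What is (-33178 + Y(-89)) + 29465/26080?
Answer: -173300923/5216 ≈ -33225.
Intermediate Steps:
Y(F) = 41 + F (Y(F) = F + 41 = 41 + F)
(-33178 + Y(-89)) + 29465/26080 = (-33178 + (41 - 89)) + 29465/26080 = (-33178 - 48) + 29465*(1/26080) = -33226 + 5893/5216 = -173300923/5216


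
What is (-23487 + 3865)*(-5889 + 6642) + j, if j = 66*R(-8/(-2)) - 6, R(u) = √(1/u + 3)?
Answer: -14775372 + 33*√13 ≈ -1.4775e+7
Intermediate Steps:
R(u) = √(3 + 1/u)
j = -6 + 33*√13 (j = 66*√(3 + 1/(-8/(-2))) - 6 = 66*√(3 + 1/(-8*(-½))) - 6 = 66*√(3 + 1/4) - 6 = 66*√(3 + ¼) - 6 = 66*√(13/4) - 6 = 66*(√13/2) - 6 = 33*√13 - 6 = -6 + 33*√13 ≈ 112.98)
(-23487 + 3865)*(-5889 + 6642) + j = (-23487 + 3865)*(-5889 + 6642) + (-6 + 33*√13) = -19622*753 + (-6 + 33*√13) = -14775366 + (-6 + 33*√13) = -14775372 + 33*√13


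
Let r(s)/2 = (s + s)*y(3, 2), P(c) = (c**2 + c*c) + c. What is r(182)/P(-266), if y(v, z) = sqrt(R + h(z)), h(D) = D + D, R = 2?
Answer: 52*sqrt(6)/10089 ≈ 0.012625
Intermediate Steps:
h(D) = 2*D
P(c) = c + 2*c**2 (P(c) = (c**2 + c**2) + c = 2*c**2 + c = c + 2*c**2)
y(v, z) = sqrt(2 + 2*z)
r(s) = 4*s*sqrt(6) (r(s) = 2*((s + s)*sqrt(2 + 2*2)) = 2*((2*s)*sqrt(2 + 4)) = 2*((2*s)*sqrt(6)) = 2*(2*s*sqrt(6)) = 4*s*sqrt(6))
r(182)/P(-266) = (4*182*sqrt(6))/((-266*(1 + 2*(-266)))) = (728*sqrt(6))/((-266*(1 - 532))) = (728*sqrt(6))/((-266*(-531))) = (728*sqrt(6))/141246 = (728*sqrt(6))*(1/141246) = 52*sqrt(6)/10089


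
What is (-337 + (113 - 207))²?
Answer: 185761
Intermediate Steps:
(-337 + (113 - 207))² = (-337 - 94)² = (-431)² = 185761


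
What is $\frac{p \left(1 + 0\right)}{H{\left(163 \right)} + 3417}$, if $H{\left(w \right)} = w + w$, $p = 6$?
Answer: $\frac{6}{3743} \approx 0.001603$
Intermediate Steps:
$H{\left(w \right)} = 2 w$
$\frac{p \left(1 + 0\right)}{H{\left(163 \right)} + 3417} = \frac{6 \left(1 + 0\right)}{2 \cdot 163 + 3417} = \frac{6 \cdot 1}{326 + 3417} = \frac{1}{3743} \cdot 6 = \frac{6}{3743}$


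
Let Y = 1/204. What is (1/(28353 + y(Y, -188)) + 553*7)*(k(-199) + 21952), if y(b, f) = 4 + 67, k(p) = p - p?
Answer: 301920412920/3553 ≈ 8.4976e+7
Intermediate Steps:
Y = 1/204 ≈ 0.0049020
k(p) = 0
y(b, f) = 71
(1/(28353 + y(Y, -188)) + 553*7)*(k(-199) + 21952) = (1/(28353 + 71) + 553*7)*(0 + 21952) = (1/28424 + 3871)*21952 = (110029305/28424)*21952 = 301920412920/3553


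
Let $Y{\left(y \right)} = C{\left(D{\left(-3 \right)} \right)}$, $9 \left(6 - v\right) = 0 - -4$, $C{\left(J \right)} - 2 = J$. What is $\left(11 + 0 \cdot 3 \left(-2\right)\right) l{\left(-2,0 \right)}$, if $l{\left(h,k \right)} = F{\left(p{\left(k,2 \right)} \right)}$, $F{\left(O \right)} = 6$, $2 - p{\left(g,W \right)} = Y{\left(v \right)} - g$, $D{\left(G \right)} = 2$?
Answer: $66$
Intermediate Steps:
$C{\left(J \right)} = 2 + J$
$v = \frac{50}{9}$ ($v = 6 - \frac{0 - -4}{9} = 6 - \frac{0 + 4}{9} = 6 - \frac{4}{9} = \frac{50}{9} \approx 5.5556$)
$Y{\left(y \right)} = 4$ ($Y{\left(y \right)} = 2 + 2 = 4$)
$p{\left(g,W \right)} = -2 + g$ ($p{\left(g,W \right)} = 2 - \left(4 - g\right) = 2 + \left(-4 + g\right) = -2 + g$)
$l{\left(h,k \right)} = 6$
$\left(11 + 0 \cdot 3 \left(-2\right)\right) l{\left(-2,0 \right)} = \left(11 + 0 \cdot 3 \left(-2\right)\right) 6 = \left(11 + 0 \left(-2\right)\right) 6 = \left(11 + 0\right) 6 = 11 \cdot 6 = 66$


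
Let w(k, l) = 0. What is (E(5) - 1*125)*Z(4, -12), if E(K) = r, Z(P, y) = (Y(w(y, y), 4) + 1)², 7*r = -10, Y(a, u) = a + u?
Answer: -22125/7 ≈ -3160.7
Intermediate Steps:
r = -10/7 (r = (⅐)*(-10) = -10/7 ≈ -1.4286)
Z(P, y) = 25 (Z(P, y) = ((0 + 4) + 1)² = (4 + 1)² = 5² = 25)
E(K) = -10/7
(E(5) - 1*125)*Z(4, -12) = (-10/7 - 1*125)*25 = (-10/7 - 125)*25 = -885/7*25 = -22125/7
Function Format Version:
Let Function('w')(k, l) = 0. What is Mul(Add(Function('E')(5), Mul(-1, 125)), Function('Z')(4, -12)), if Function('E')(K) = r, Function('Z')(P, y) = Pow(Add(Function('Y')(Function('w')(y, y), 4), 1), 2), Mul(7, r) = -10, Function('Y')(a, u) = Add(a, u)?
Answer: Rational(-22125, 7) ≈ -3160.7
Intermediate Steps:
r = Rational(-10, 7) (r = Mul(Rational(1, 7), -10) = Rational(-10, 7) ≈ -1.4286)
Function('Z')(P, y) = 25 (Function('Z')(P, y) = Pow(Add(Add(0, 4), 1), 2) = Pow(Add(4, 1), 2) = Pow(5, 2) = 25)
Function('E')(K) = Rational(-10, 7)
Mul(Add(Function('E')(5), Mul(-1, 125)), Function('Z')(4, -12)) = Mul(Add(Rational(-10, 7), Mul(-1, 125)), 25) = Mul(Add(Rational(-10, 7), -125), 25) = Mul(Rational(-885, 7), 25) = Rational(-22125, 7)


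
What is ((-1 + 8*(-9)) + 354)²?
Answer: 78961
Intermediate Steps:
((-1 + 8*(-9)) + 354)² = ((-1 - 72) + 354)² = (-73 + 354)² = 281² = 78961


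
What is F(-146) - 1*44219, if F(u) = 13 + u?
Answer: -44352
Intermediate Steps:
F(-146) - 1*44219 = (13 - 146) - 1*44219 = -133 - 44219 = -44352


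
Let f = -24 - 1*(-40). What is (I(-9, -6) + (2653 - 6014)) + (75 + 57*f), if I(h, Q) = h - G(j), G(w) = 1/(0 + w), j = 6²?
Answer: -85789/36 ≈ -2383.0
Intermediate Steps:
j = 36
G(w) = 1/w
I(h, Q) = -1/36 + h (I(h, Q) = h - 1/36 = -1/36 + h)
f = 16 (f = -24 + 40 = 16)
(I(-9, -6) + (2653 - 6014)) + (75 + 57*f) = ((-1/36 - 9) + (2653 - 6014)) + (75 + 57*16) = (-325/36 - 3361) + (75 + 912) = -121321/36 + 987 = -85789/36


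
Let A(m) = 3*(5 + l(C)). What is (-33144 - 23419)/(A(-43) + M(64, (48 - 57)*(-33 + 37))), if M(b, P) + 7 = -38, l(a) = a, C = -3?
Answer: 4351/3 ≈ 1450.3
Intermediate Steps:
A(m) = 6 (A(m) = 3*(5 - 3) = 3*2 = 6)
M(b, P) = -45 (M(b, P) = -7 - 38 = -45)
(-33144 - 23419)/(A(-43) + M(64, (48 - 57)*(-33 + 37))) = (-33144 - 23419)/(6 - 45) = -56563/(-39) = -56563*(-1/39) = 4351/3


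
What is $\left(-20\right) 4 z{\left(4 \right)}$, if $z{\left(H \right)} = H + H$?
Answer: $-640$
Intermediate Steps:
$z{\left(H \right)} = 2 H$
$\left(-20\right) 4 z{\left(4 \right)} = \left(-20\right) 4 \cdot 2 \cdot 4 = \left(-80\right) 8 = -640$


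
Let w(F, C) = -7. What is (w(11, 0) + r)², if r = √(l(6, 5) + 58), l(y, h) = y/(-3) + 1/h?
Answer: (35 - √1405)²/25 ≈ 0.24668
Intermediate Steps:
l(y, h) = 1/h - y/3 (l(y, h) = y*(-⅓) + 1/h = -y/3 + 1/h = 1/h - y/3)
r = √1405/5 (r = √((1/5 - ⅓*6) + 58) = √((⅕ - 2) + 58) = √(-9/5 + 58) = √(281/5) = √1405/5 ≈ 7.4967)
(w(11, 0) + r)² = (-7 + √1405/5)²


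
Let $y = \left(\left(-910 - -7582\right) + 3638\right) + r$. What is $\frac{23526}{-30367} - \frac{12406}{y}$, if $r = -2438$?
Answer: $- \frac{280964837}{119524512} \approx -2.3507$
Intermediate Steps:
$y = 7872$ ($y = \left(\left(-910 - -7582\right) + 3638\right) - 2438 = \left(\left(-910 + 7582\right) + 3638\right) - 2438 = \left(6672 + 3638\right) - 2438 = 10310 - 2438 = 7872$)
$\frac{23526}{-30367} - \frac{12406}{y} = \frac{23526}{-30367} - \frac{12406}{7872} = 23526 \left(- \frac{1}{30367}\right) - \frac{6203}{3936} = - \frac{23526}{30367} - \frac{6203}{3936} = - \frac{280964837}{119524512}$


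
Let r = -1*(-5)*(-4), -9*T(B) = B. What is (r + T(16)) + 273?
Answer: 2261/9 ≈ 251.22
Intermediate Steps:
T(B) = -B/9
r = -20 (r = 5*(-4) = -20)
(r + T(16)) + 273 = (-20 - ⅑*16) + 273 = (-20 - 16/9) + 273 = -196/9 + 273 = 2261/9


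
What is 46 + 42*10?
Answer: 466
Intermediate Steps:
46 + 42*10 = 46 + 420 = 466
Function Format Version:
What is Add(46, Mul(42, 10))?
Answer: 466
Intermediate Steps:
Add(46, Mul(42, 10)) = Add(46, 420) = 466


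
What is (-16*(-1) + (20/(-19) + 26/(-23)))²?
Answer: 36457444/190969 ≈ 190.91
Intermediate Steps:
(-16*(-1) + (20/(-19) + 26/(-23)))² = (16 + (20*(-1/19) + 26*(-1/23)))² = (16 + (-20/19 - 26/23))² = (16 - 954/437)² = (6038/437)² = 36457444/190969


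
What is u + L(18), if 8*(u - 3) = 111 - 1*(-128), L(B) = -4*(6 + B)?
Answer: -505/8 ≈ -63.125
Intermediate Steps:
L(B) = -24 - 4*B
u = 263/8 (u = 3 + (111 - 1*(-128))/8 = 3 + (111 + 128)/8 = 3 + (⅛)*239 = 3 + 239/8 = 263/8 ≈ 32.875)
u + L(18) = 263/8 + (-24 - 4*18) = 263/8 + (-24 - 72) = 263/8 - 96 = -505/8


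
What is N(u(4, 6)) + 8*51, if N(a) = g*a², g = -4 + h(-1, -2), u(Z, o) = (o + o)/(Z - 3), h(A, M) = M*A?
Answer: 120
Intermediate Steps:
h(A, M) = A*M
u(Z, o) = 2*o/(-3 + Z) (u(Z, o) = (2*o)/(-3 + Z) = 2*o/(-3 + Z))
g = -2 (g = -4 - 1*(-2) = -4 + 2 = -2)
N(a) = -2*a²
N(u(4, 6)) + 8*51 = -2*144/(-3 + 4)² + 8*51 = -2*(2*6/1)² + 408 = -2*(2*6*1)² + 408 = -2*12² + 408 = -2*144 + 408 = -288 + 408 = 120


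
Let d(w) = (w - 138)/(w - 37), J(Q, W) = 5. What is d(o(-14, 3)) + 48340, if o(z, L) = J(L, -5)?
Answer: 1547013/32 ≈ 48344.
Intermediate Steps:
o(z, L) = 5
d(w) = (-138 + w)/(-37 + w)
d(o(-14, 3)) + 48340 = (-138 + 5)/(-37 + 5) + 48340 = -133/(-32) + 48340 = -1/32*(-133) + 48340 = 133/32 + 48340 = 1547013/32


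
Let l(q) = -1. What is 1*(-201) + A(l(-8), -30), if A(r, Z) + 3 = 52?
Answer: -152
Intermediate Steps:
A(r, Z) = 49 (A(r, Z) = -3 + 52 = 49)
1*(-201) + A(l(-8), -30) = 1*(-201) + 49 = -201 + 49 = -152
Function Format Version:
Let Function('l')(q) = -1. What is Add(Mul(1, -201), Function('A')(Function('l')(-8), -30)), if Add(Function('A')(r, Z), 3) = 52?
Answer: -152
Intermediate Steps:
Function('A')(r, Z) = 49 (Function('A')(r, Z) = Add(-3, 52) = 49)
Add(Mul(1, -201), Function('A')(Function('l')(-8), -30)) = Add(Mul(1, -201), 49) = Add(-201, 49) = -152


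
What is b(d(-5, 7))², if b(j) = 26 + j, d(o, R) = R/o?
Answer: 15129/25 ≈ 605.16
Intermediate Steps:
b(d(-5, 7))² = (26 + 7/(-5))² = (26 + 7*(-⅕))² = (26 - 7/5)² = (123/5)² = 15129/25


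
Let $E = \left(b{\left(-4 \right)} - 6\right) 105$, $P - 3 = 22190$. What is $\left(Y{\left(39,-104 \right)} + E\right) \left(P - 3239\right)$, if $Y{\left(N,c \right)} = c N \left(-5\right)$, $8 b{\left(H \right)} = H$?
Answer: $371451015$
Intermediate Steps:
$P = 22193$ ($P = 3 + 22190 = 22193$)
$b{\left(H \right)} = \frac{H}{8}$
$Y{\left(N,c \right)} = - 5 N c$ ($Y{\left(N,c \right)} = N c \left(-5\right) = - 5 N c$)
$E = - \frac{1365}{2}$ ($E = \left(\frac{1}{8} \left(-4\right) - 6\right) 105 = \left(- \frac{1}{2} - 6\right) 105 = \left(- \frac{13}{2}\right) 105 = - \frac{1365}{2} \approx -682.5$)
$\left(Y{\left(39,-104 \right)} + E\right) \left(P - 3239\right) = \left(\left(-5\right) 39 \left(-104\right) - \frac{1365}{2}\right) \left(22193 - 3239\right) = \left(20280 - \frac{1365}{2}\right) 18954 = \frac{39195}{2} \cdot 18954 = 371451015$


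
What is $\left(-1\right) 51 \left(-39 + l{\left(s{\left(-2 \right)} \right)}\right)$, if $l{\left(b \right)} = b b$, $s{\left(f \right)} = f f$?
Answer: $1173$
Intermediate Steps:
$s{\left(f \right)} = f^{2}$
$l{\left(b \right)} = b^{2}$
$\left(-1\right) 51 \left(-39 + l{\left(s{\left(-2 \right)} \right)}\right) = \left(-1\right) 51 \left(-39 + \left(\left(-2\right)^{2}\right)^{2}\right) = - 51 \left(-39 + 4^{2}\right) = - 51 \left(-39 + 16\right) = \left(-51\right) \left(-23\right) = 1173$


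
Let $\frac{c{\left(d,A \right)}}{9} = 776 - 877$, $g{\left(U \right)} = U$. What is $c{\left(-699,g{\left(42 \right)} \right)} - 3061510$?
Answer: $-3062419$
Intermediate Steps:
$c{\left(d,A \right)} = -909$ ($c{\left(d,A \right)} = 9 \left(776 - 877\right) = 9 \left(-101\right) = -909$)
$c{\left(-699,g{\left(42 \right)} \right)} - 3061510 = -909 - 3061510 = -3062419$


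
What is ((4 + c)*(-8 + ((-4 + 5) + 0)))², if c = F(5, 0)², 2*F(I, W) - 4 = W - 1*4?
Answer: 784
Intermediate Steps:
F(I, W) = W/2 (F(I, W) = 2 + (W - 1*4)/2 = 2 + (W - 4)/2 = 2 + (-4 + W)/2 = 2 + (-2 + W/2) = W/2)
c = 0 (c = ((½)*0)² = 0² = 0)
((4 + c)*(-8 + ((-4 + 5) + 0)))² = ((4 + 0)*(-8 + ((-4 + 5) + 0)))² = (4*(-8 + (1 + 0)))² = (4*(-8 + 1))² = (4*(-7))² = (-28)² = 784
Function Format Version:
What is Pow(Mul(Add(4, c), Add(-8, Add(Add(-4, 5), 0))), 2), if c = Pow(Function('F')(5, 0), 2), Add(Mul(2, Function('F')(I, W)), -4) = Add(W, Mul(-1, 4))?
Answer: 784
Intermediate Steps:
Function('F')(I, W) = Mul(Rational(1, 2), W) (Function('F')(I, W) = Add(2, Mul(Rational(1, 2), Add(W, Mul(-1, 4)))) = Add(2, Mul(Rational(1, 2), Add(W, -4))) = Add(2, Mul(Rational(1, 2), Add(-4, W))) = Add(2, Add(-2, Mul(Rational(1, 2), W))) = Mul(Rational(1, 2), W))
c = 0 (c = Pow(Mul(Rational(1, 2), 0), 2) = Pow(0, 2) = 0)
Pow(Mul(Add(4, c), Add(-8, Add(Add(-4, 5), 0))), 2) = Pow(Mul(Add(4, 0), Add(-8, Add(Add(-4, 5), 0))), 2) = Pow(Mul(4, Add(-8, Add(1, 0))), 2) = Pow(Mul(4, Add(-8, 1)), 2) = Pow(Mul(4, -7), 2) = Pow(-28, 2) = 784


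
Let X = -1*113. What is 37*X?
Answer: -4181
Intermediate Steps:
X = -113
37*X = 37*(-113) = -4181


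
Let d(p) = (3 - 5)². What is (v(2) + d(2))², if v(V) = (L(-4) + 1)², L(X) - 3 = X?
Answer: 16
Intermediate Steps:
L(X) = 3 + X
d(p) = 4 (d(p) = (-2)² = 4)
v(V) = 0 (v(V) = ((3 - 4) + 1)² = (-1 + 1)² = 0² = 0)
(v(2) + d(2))² = (0 + 4)² = 4² = 16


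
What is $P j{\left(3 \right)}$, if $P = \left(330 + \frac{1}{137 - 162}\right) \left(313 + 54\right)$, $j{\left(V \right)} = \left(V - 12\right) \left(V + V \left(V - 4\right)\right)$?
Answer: $0$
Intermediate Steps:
$j{\left(V \right)} = \left(-12 + V\right) \left(V + V \left(-4 + V\right)\right)$
$P = \frac{3027383}{25}$ ($P = \left(330 + \frac{1}{-25}\right) 367 = \left(330 - \frac{1}{25}\right) 367 = \frac{8249}{25} \cdot 367 = \frac{3027383}{25} \approx 1.211 \cdot 10^{5}$)
$P j{\left(3 \right)} = \frac{3027383 \cdot 3 \left(36 + 3^{2} - 45\right)}{25} = \frac{3027383 \cdot 3 \left(36 + 9 - 45\right)}{25} = \frac{3027383 \cdot 3 \cdot 0}{25} = \frac{3027383}{25} \cdot 0 = 0$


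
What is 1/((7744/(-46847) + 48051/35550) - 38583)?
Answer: -2342350/90372111223 ≈ -2.5919e-5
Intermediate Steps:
1/((7744/(-46847) + 48051/35550) - 38583) = 1/((7744*(-1/46847) + 48051*(1/35550)) - 38583) = 1/((-7744/46847 + 5339/3950) - 38583) = 1/(2778827/2342350 - 38583) = 1/(-90372111223/2342350) = -2342350/90372111223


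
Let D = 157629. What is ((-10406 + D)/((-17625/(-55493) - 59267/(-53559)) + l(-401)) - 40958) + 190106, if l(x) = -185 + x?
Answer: 258699143113769547/1737446776976 ≈ 1.4890e+5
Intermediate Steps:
((-10406 + D)/((-17625/(-55493) - 59267/(-53559)) + l(-401)) - 40958) + 190106 = ((-10406 + 157629)/((-17625/(-55493) - 59267/(-53559)) + (-185 - 401)) - 40958) + 190106 = (147223/((-17625*(-1/55493) - 59267*(-1/53559)) - 586) - 40958) + 190106 = (147223/((17625/55493 + 59267/53559) - 586) - 40958) + 190106 = (147223/(4232881006/2972149587 - 586) - 40958) + 190106 = (147223/(-1737446776976/2972149587) - 40958) + 190106 = (147223*(-2972149587/1737446776976) - 40958) + 190106 = (-437568778646901/1737446776976 - 40958) + 190106 = -71599913870029909/1737446776976 + 190106 = 258699143113769547/1737446776976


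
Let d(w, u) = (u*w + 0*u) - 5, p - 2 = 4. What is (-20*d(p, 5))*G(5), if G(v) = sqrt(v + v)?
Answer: -500*sqrt(10) ≈ -1581.1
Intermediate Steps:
G(v) = sqrt(2)*sqrt(v) (G(v) = sqrt(2*v) = sqrt(2)*sqrt(v))
p = 6 (p = 2 + 4 = 6)
d(w, u) = -5 + u*w (d(w, u) = (u*w + 0) - 5 = u*w - 5 = -5 + u*w)
(-20*d(p, 5))*G(5) = (-20*(-5 + 5*6))*(sqrt(2)*sqrt(5)) = (-20*(-5 + 30))*sqrt(10) = (-20*25)*sqrt(10) = -500*sqrt(10)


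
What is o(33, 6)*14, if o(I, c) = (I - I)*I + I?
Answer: 462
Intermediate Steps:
o(I, c) = I (o(I, c) = 0*I + I = 0 + I = I)
o(33, 6)*14 = 33*14 = 462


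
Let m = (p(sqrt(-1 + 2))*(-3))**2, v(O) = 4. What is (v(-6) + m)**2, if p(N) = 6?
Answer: 107584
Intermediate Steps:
m = 324 (m = (6*(-3))**2 = (-18)**2 = 324)
(v(-6) + m)**2 = (4 + 324)**2 = 328**2 = 107584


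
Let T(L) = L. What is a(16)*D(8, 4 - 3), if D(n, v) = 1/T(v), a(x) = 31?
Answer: 31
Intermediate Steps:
D(n, v) = 1/v
a(16)*D(8, 4 - 3) = 31/(4 - 3) = 31/1 = 31*1 = 31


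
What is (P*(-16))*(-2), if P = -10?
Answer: -320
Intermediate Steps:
(P*(-16))*(-2) = -10*(-16)*(-2) = 160*(-2) = -320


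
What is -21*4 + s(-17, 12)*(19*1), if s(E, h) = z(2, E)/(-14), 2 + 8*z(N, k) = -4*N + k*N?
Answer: -2143/28 ≈ -76.536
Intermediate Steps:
z(N, k) = -¼ - N/2 + N*k/8 (z(N, k) = -¼ + (-4*N + k*N)/8 = -¼ + (-4*N + N*k)/8 = -¼ + (-N/2 + N*k/8) = -¼ - N/2 + N*k/8)
s(E, h) = 5/56 - E/56 (s(E, h) = (-¼ - ½*2 + (⅛)*2*E)/(-14) = (-¼ - 1 + E/4)*(-1/14) = (-5/4 + E/4)*(-1/14) = 5/56 - E/56)
-21*4 + s(-17, 12)*(19*1) = -21*4 + (5/56 - 1/56*(-17))*(19*1) = -84 + (5/56 + 17/56)*19 = -84 + (11/28)*19 = -84 + 209/28 = -2143/28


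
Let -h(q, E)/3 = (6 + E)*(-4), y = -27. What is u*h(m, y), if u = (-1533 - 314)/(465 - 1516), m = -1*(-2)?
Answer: -465444/1051 ≈ -442.86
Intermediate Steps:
m = 2
h(q, E) = 72 + 12*E (h(q, E) = -3*(6 + E)*(-4) = -3*(-24 - 4*E) = 72 + 12*E)
u = 1847/1051 (u = -1847/(-1051) = -1847*(-1/1051) = 1847/1051 ≈ 1.7574)
u*h(m, y) = 1847*(72 + 12*(-27))/1051 = 1847*(72 - 324)/1051 = (1847/1051)*(-252) = -465444/1051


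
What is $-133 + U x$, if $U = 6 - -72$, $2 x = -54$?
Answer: $-2239$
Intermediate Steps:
$x = -27$ ($x = \frac{1}{2} \left(-54\right) = -27$)
$U = 78$ ($U = 6 + 72 = 78$)
$-133 + U x = -133 + 78 \left(-27\right) = -133 - 2106 = -2239$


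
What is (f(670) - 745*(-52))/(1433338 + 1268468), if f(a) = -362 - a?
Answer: 18854/1350903 ≈ 0.013957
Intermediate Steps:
(f(670) - 745*(-52))/(1433338 + 1268468) = ((-362 - 1*670) - 745*(-52))/(1433338 + 1268468) = ((-362 - 670) + 38740)/2701806 = (-1032 + 38740)*(1/2701806) = 37708*(1/2701806) = 18854/1350903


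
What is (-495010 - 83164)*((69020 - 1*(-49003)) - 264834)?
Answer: 84882303114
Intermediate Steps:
(-495010 - 83164)*((69020 - 1*(-49003)) - 264834) = -578174*((69020 + 49003) - 264834) = -578174*(118023 - 264834) = -578174*(-146811) = 84882303114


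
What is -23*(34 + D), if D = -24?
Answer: -230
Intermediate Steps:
-23*(34 + D) = -23*(34 - 24) = -23*10 = -230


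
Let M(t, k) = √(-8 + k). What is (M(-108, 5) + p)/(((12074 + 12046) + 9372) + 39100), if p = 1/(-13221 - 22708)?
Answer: -1/2608157968 + I*√3/72592 ≈ -3.8341e-10 + 2.386e-5*I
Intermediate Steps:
p = -1/35929 (p = 1/(-35929) = -1/35929 ≈ -2.7833e-5)
(M(-108, 5) + p)/(((12074 + 12046) + 9372) + 39100) = (√(-8 + 5) - 1/35929)/(((12074 + 12046) + 9372) + 39100) = (√(-3) - 1/35929)/((24120 + 9372) + 39100) = (I*√3 - 1/35929)/(33492 + 39100) = (-1/35929 + I*√3)/72592 = (-1/35929 + I*√3)*(1/72592) = -1/2608157968 + I*√3/72592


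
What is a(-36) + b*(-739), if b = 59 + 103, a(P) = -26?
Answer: -119744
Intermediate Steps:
b = 162
a(-36) + b*(-739) = -26 + 162*(-739) = -26 - 119718 = -119744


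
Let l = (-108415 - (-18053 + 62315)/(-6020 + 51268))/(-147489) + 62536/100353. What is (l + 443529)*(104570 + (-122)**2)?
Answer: 985623219918406424836053/18603166715056 ≈ 5.2981e+10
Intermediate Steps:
l = 50535079896891/37206333430112 (l = (-108415 - 44262/45248)*(-1/147489) + 62536*(1/100353) = (-108415 - 44262/45248)*(-1/147489) + 62536/100353 = (-108415 - 1*22131/22624)*(-1/147489) + 62536/100353 = (-108415 - 22131/22624)*(-1/147489) + 62536/100353 = -2452803091/22624*(-1/147489) + 62536/100353 = 2452803091/3336791136 + 62536/100353 = 50535079896891/37206333430112 ≈ 1.3582)
(l + 443529)*(104570 + (-122)**2) = (50535079896891/37206333430112 + 443529)*(104570 + (-122)**2) = 16502138395004042139*(104570 + 14884)/37206333430112 = (16502138395004042139/37206333430112)*119454 = 985623219918406424836053/18603166715056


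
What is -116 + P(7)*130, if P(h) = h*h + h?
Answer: 7164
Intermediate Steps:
P(h) = h + h**2 (P(h) = h**2 + h = h + h**2)
-116 + P(7)*130 = -116 + (7*(1 + 7))*130 = -116 + (7*8)*130 = -116 + 56*130 = -116 + 7280 = 7164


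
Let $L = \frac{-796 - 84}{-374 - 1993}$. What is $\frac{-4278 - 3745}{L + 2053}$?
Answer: $- \frac{18990441}{4860331} \approx -3.9072$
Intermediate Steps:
$L = \frac{880}{2367}$ ($L = - \frac{880}{-2367} = \left(-880\right) \left(- \frac{1}{2367}\right) = \frac{880}{2367} \approx 0.37178$)
$\frac{-4278 - 3745}{L + 2053} = \frac{-4278 - 3745}{\frac{880}{2367} + 2053} = - \frac{8023}{\frac{4860331}{2367}} = \left(-8023\right) \frac{2367}{4860331} = - \frac{18990441}{4860331}$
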